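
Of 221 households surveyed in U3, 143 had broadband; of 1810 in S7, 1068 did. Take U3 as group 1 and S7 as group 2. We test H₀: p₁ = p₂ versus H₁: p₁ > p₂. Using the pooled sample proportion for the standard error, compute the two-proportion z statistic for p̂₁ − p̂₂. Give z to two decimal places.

z = 1.63

p̂₁ = 143/221 ≈ 0.6471, p̂₂ = 1068/1810 ≈ 0.5901.
Pooled p̂ = (143+1068)/(221+1810) = 1211/2031 = 0.5963.
SE = √(0.240734 × 0.00507737) = 0.0350.
z = (0.6471 − 0.5901)/0.0350 = 0.0570/0.0350 = 1.63.
p-value = P(Z > 1.630) ≈ 0.0515.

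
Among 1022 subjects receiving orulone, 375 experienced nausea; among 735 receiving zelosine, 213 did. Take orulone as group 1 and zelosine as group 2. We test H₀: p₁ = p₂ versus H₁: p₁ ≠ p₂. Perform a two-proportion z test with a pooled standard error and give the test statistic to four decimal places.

z = 3.3798

p̂₁ = 375/1022 ≈ 0.3669276, p̂₂ = 213/735 ≈ 0.2897959.
Pooled p̂ = (375+213)/(1022+735) = 588/1757 = 0.3346614.
SE = √(0.222663 × 0.00233902) = 0.0228213.
z = (0.3669276 − 0.2897959)/0.0228213 = 0.0771317/0.0228213 = 3.3798.
p-value = 2·P(Z > 3.380) ≈ 0.0007.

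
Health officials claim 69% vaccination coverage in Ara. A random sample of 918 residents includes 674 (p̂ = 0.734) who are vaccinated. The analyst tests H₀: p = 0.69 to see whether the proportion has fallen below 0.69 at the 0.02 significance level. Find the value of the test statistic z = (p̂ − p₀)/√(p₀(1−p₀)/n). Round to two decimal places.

z = 2.90

p̂ = 674/918 = 0.73420.
Standard error under H₀: √(0.69×0.31/918) = 0.01526.
z = (0.73420 − 0.69)/0.01526 = 0.04420/0.01526 = 2.90.
p-value = P(Z < 2.896) ≈ 0.9981. With α = 0.02, fail to reject H₀.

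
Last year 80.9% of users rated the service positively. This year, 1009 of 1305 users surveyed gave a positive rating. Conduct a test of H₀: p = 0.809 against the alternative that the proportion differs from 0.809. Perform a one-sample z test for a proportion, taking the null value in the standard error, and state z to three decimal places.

p̂ = 1009/1305 = 0.77318.
Standard error under H₀: √(0.809×0.191/1305) = 0.01088.
z = (0.77318 − 0.809)/0.01088 = -0.03582/0.01088 = -3.292.
p-value = 2·P(Z > 3.292) ≈ 0.0010.

z = -3.292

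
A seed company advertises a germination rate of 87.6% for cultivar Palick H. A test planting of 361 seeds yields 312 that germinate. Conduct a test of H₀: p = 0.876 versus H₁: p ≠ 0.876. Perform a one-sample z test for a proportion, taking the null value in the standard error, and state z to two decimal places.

p̂ = 312/361 ≈ 0.8643.
Under H₀, SE = √(0.876·0.124/361) = √(0.000300898) = 0.0173.
z = (0.8643 − 0.876)/0.0173 = -0.0117/0.0173 = -0.68.

z = -0.68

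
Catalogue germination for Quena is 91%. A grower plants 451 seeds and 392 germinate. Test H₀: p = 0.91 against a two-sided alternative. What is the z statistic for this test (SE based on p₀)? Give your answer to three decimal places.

p̂ = 392/451 = 0.869180.
Standard error under H₀: √(0.91×0.09/451) = 0.013476.
z = (0.869180 − 0.91)/0.013476 = -0.040820/0.013476 = -3.029.
p-value = 2·P(Z > 3.029) ≈ 0.0025.

z = -3.029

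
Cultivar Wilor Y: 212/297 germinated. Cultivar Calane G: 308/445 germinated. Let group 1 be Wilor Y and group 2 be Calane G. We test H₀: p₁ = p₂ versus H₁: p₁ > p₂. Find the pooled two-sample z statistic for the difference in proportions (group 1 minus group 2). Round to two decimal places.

p̂₁ = 212/297 = 0.7138, p̂₂ = 308/445 = 0.6921.
Pooled p̂ = (212+308)/(297+445) = 520/742 = 0.7008.
SE = √(p̂(1−p̂)(1/n₁+1/n₂)) = √(0.7008·0.2992·0.00561419) = √(0.00117716) = 0.0343.
z = (0.7138 − 0.6921)/0.0343 = 0.0217/0.0343 = 0.63.

z = 0.63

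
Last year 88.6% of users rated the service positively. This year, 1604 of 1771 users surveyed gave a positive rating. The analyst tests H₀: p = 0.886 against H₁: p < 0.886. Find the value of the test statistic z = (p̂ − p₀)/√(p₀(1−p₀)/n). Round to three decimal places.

p̂ = 1604/1771 ≈ 0.90570.
Under H₀, SE = √(0.886·0.114/1771) = √(5.70322e-05) = 0.00755.
z = (0.90570 − 0.886)/0.00755 = 0.01970/0.00755 = 2.609.
p-value = P(Z < 2.609) ≈ 0.9955.

z = 2.609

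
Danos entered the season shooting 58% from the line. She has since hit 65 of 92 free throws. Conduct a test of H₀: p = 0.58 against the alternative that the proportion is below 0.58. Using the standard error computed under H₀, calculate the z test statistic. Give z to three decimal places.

z = 2.459

p̂ = 65/92 = 0.70652.
SE = √(p₀(1−p₀)/n) = √(0.2436/92) = 0.05146.
z = (0.70652 − 0.58)/0.05146 = 0.12652/0.05146 = 2.459.
p-value = P(Z < 2.459) ≈ 0.9930.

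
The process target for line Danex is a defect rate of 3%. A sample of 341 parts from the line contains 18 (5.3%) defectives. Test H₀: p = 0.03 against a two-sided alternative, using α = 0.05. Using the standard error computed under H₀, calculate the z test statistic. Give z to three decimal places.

p̂ = 18/341 = 0.052786.
SE = √(p₀(1−p₀)/n) = √(0.0291/341) = 0.009238.
z = (0.052786 − 0.03)/0.009238 = 0.022786/0.009238 = 2.467.
Two-sided p-value ≈ 2·Φ(−2.467) = 0.0136, so at α = 0.05 we reject H₀.

z = 2.467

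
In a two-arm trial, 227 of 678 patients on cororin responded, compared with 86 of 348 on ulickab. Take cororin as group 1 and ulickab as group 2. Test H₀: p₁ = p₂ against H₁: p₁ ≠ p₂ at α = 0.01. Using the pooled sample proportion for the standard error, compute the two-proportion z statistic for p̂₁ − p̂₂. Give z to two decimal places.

z = 2.89

p̂₁ = 227/678 ≈ 0.33481, p̂₂ = 86/348 ≈ 0.24713.
Pooled p̂ = (227+86)/(678+348) = 313/1026 = 0.30507.
SE = √(p̂(1−p̂)(1/n₁+1/n₂)) = √(0.30507·0.69493·0.00434849) = √(0.000921887) = 0.03036.
z = (0.33481 − 0.24713)/0.03036 = 0.08768/0.03036 = 2.89.
p-value = 2·P(Z > 2.888) ≈ 0.0039. With α = 0.01, reject H₀.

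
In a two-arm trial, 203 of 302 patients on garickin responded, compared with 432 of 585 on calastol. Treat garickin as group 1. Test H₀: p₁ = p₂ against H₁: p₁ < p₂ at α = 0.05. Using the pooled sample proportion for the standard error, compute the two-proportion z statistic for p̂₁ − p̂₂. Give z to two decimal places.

z = -2.07

p̂₁ = 203/302 ≈ 0.6722, p̂₂ = 432/585 ≈ 0.7385.
Pooled p̂ = (203+432)/(302+585) = 635/887 = 0.7159.
SE = √(p̂(1−p̂)(1/n₁+1/n₂)) = √(0.7159·0.2841·0.00502066) = √(0.00102115) = 0.0320.
z = (0.6722 − 0.7385)/0.0320 = -0.0663/0.0320 = -2.07.
p-value = P(Z < -2.074) ≈ 0.0190, so at α = 0.05 we reject H₀.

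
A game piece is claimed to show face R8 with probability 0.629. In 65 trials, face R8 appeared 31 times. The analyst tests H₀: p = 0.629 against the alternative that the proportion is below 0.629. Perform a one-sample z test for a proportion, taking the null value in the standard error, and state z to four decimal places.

p̂ = 31/65 = 0.476923.
SE = √(p₀(1−p₀)/n) = √(0.23336/65) = 0.059918.
z = (0.476923 − 0.629)/0.059918 = -0.152077/0.059918 = -2.5381.

z = -2.5381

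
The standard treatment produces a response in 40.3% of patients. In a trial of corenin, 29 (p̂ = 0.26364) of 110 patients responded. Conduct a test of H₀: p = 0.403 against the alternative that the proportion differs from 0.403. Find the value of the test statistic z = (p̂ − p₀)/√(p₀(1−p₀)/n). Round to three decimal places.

z = -2.980

p̂ = 29/110 ≈ 0.26364.
Under H₀, SE = √(0.403·0.597/110) = √(0.00218719) = 0.04677.
z = (0.26364 − 0.403)/0.04677 = -0.13936/0.04677 = -2.980.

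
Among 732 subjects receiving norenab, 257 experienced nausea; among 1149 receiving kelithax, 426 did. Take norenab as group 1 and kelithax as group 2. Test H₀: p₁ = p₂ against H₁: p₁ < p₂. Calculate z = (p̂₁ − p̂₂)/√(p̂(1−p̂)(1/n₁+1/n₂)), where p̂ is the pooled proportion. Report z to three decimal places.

p̂₁ = 257/732 ≈ 0.35109, p̂₂ = 426/1149 ≈ 0.37076.
Pooled p̂ = (257+426)/(732+1149) = 683/1881 = 0.36310.
SE = √(p̂(1−p̂)(1/n₁+1/n₂)) = √(0.36310·0.63690·0.00223644) = √(0.000517199) = 0.02274.
z = (0.35109 − 0.37076)/0.02274 = -0.01967/0.02274 = -0.865.
p-value = P(Z < -0.865) ≈ 0.1936.

z = -0.865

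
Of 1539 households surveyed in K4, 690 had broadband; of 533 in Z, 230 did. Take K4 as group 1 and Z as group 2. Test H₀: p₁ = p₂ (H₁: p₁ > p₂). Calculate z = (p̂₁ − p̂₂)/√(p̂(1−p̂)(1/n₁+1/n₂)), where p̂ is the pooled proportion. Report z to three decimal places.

z = 0.674

p̂₁ = 690/1539 = 0.44834, p̂₂ = 230/533 = 0.43152.
Pooled p̂ = (690+230)/(1539+533) = 920/2072 = 0.44402.
SE = √(p̂(1−p̂)(1/n₁+1/n₂)) = √(0.44402·0.55598·0.00252595) = √(0.000623569) = 0.02497.
z = (0.44834 − 0.43152)/0.02497 = 0.01682/0.02497 = 0.674.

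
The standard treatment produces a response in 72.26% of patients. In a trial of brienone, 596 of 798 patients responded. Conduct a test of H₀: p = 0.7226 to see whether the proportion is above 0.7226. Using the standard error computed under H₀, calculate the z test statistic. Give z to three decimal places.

p̂ = 596/798 ≈ 0.74687.
SE = √(p₀(1−p₀)/n) = √(0.20045/798) = 0.01585.
z = (0.74687 − 0.7226)/0.01585 = 0.02427/0.01585 = 1.531.
p-value = P(Z > 1.531) ≈ 0.0629.

z = 1.531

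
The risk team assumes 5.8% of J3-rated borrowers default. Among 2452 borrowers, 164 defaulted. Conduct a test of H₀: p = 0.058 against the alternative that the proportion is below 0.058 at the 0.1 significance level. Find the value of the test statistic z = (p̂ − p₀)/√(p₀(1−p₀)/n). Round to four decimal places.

z = 1.8821

p̂ = 164/2452 = 0.0668842.
SE = √(p₀(1−p₀)/n) = √(0.054636/2452) = 0.0047204.
z = (0.0668842 − 0.058)/0.0047204 = 0.0088842/0.0047204 = 1.8821.
p-value = P(Z < 1.882) ≈ 0.9701, so at α = 0.1 we fail to reject H₀.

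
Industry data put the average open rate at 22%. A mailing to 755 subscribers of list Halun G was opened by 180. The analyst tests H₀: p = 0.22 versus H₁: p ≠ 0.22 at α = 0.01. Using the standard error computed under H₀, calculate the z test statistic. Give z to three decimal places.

z = 1.221

p̂ = 180/755 = 0.23841.
SE = √(p₀(1−p₀)/n) = √(0.1716/755) = 0.01508.
z = (0.23841 − 0.22)/0.01508 = 0.01841/0.01508 = 1.221.
Two-sided p-value ≈ 2·Φ(−1.221) = 0.2220, so at α = 0.01 we fail to reject H₀.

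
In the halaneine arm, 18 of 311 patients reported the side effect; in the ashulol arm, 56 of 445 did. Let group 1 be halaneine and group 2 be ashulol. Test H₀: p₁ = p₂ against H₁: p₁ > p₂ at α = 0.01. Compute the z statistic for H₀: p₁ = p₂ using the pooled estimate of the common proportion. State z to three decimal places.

p̂₁ = 18/311 = 0.05788, p̂₂ = 56/445 = 0.12584.
Pooled p̂ = (18+56)/(311+445) = 74/756 = 0.09788.
SE = √(0.0883024 × 0.00546263) = 0.02196.
z = (0.05788 − 0.12584)/0.02196 = -0.06796/0.02196 = -3.095.
p-value = P(Z > -3.095) ≈ 0.9990; since p > α = 0.01, fail to reject H₀.

z = -3.095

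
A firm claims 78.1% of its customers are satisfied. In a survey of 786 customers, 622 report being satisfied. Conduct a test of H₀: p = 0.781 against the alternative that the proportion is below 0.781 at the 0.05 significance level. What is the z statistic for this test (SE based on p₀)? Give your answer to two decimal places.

p̂ = 622/786 = 0.7913.
Under H₀, SE = √(0.781·0.219/786) = √(0.000217607) = 0.0148.
z = (0.7913 − 0.781)/0.0148 = 0.0103/0.0148 = 0.70.
p-value = P(Z < 0.702) ≈ 0.7585; since p > α = 0.05, fail to reject H₀.

z = 0.70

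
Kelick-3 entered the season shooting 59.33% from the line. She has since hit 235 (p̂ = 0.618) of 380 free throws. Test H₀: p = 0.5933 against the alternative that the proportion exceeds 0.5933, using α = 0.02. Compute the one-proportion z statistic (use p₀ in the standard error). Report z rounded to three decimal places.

p̂ = 235/380 ≈ 0.61842.
Standard error under H₀: √(0.5933×0.4067/380) = 0.02520.
z = (0.61842 − 0.5933)/0.02520 = 0.02512/0.02520 = 0.997.
p-value = P(Z > 0.997) ≈ 0.1594, so at α = 0.02 we fail to reject H₀.

z = 0.997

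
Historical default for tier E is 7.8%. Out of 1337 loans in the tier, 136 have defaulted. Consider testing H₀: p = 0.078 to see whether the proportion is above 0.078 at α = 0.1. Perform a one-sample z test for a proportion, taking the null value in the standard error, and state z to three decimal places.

z = 3.234

p̂ = 136/1337 = 0.101720.
SE = √(p₀(1−p₀)/n) = √(0.071916/1337) = 0.007334.
z = (0.101720 − 0.078)/0.007334 = 0.023720/0.007334 = 3.234.
p-value = P(Z > 3.234) ≈ 0.0006; since p < α = 0.1, reject H₀.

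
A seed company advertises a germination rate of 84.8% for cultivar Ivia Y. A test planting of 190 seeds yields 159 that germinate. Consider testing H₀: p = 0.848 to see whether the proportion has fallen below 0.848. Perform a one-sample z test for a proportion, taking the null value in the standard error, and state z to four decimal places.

z = -0.4284

p̂ = 159/190 ≈ 0.836842.
SE = √(p₀(1−p₀)/n) = √(0.1289/190) = 0.026046.
z = (0.836842 − 0.848)/0.026046 = -0.011158/0.026046 = -0.4284.
p-value = P(Z < -0.428) ≈ 0.3342.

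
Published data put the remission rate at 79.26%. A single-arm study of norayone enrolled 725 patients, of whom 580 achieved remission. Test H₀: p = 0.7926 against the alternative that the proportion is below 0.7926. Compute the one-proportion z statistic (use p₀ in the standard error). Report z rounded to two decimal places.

z = 0.49

p̂ = 580/725 = 0.8000.
SE = √(p₀(1−p₀)/n) = √(0.16439/725) = 0.0151.
z = (0.8000 − 0.7926)/0.0151 = 0.0074/0.0151 = 0.49.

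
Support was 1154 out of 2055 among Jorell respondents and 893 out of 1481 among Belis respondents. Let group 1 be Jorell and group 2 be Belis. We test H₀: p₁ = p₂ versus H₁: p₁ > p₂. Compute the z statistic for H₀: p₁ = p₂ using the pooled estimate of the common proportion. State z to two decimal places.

p̂₁ = 1154/2055 = 0.5616, p̂₂ = 893/1481 = 0.6030.
Pooled p̂ = (1154+893)/(2055+1481) = 2047/3536 = 0.5789.
SE = √(p̂(1−p̂)(1/n₁+1/n₂)) = √(0.5789·0.4211·0.00116184) = √(0.000283226) = 0.0168.
z = (0.5616 − 0.6030)/0.0168 = -0.0414/0.0168 = -2.46.
p-value = P(Z > -2.461) ≈ 0.9931.

z = -2.46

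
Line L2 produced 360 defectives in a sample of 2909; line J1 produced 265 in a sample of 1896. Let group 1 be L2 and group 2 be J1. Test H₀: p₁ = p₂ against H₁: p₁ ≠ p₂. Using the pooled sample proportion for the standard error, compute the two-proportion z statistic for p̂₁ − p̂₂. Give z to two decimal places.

p̂₁ = 360/2909 = 0.12375, p̂₂ = 265/1896 = 0.13977.
Pooled p̂ = (360+265)/(2909+1896) = 625/4805 = 0.13007.
SE = √(p̂(1−p̂)(1/n₁+1/n₂)) = √(0.13007·0.86993·0.000871187) = √(9.85782e-05) = 0.00993.
z = (0.12375 − 0.13977)/0.00993 = -0.01602/0.00993 = -1.61.

z = -1.61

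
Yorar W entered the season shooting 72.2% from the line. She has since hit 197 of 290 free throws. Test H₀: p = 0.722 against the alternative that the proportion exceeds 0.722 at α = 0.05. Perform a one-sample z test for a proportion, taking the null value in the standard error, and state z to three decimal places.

z = -1.623

p̂ = 197/290 = 0.67931.
Under H₀, SE = √(0.722·0.278/290) = √(0.000692124) = 0.02631.
z = (0.67931 − 0.722)/0.02631 = -0.04269/0.02631 = -1.623.
p-value = P(Z > -1.623) ≈ 0.9477; since p > α = 0.05, fail to reject H₀.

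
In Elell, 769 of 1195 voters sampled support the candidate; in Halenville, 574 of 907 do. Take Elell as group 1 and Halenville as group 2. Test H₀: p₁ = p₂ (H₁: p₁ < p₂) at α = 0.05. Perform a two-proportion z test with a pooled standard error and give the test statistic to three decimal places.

z = 0.504

p̂₁ = 769/1195 ≈ 0.64351, p̂₂ = 574/907 ≈ 0.63286.
Pooled p̂ = (769+574)/(1195+907) = 1343/2102 = 0.63892.
SE = √(p̂(1−p̂)(1/n₁+1/n₂)) = √(0.63892·0.36108·0.00193936) = √(0.000447414) = 0.02115.
z = (0.64351 − 0.63286)/0.02115 = 0.01065/0.02115 = 0.504.
p-value = P(Z < 0.504) ≈ 0.6928. With α = 0.05, fail to reject H₀.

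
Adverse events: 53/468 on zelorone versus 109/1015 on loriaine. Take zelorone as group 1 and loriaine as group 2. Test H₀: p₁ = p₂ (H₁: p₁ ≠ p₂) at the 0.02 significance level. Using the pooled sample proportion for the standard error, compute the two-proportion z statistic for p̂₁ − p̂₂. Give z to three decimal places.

z = 0.336

p̂₁ = 53/468 = 0.11325, p̂₂ = 109/1015 = 0.10739.
Pooled p̂ = (53+109)/(468+1015) = 162/1483 = 0.10924.
SE = √(p̂(1−p̂)(1/n₁+1/n₂)) = √(0.10924·0.89076·0.00312197) = √(0.000303784) = 0.01743.
z = (0.11325 − 0.10739)/0.01743 = 0.00586/0.01743 = 0.336.
Two-sided p-value ≈ 2·Φ(−0.336) = 0.7368, so at α = 0.02 we fail to reject H₀.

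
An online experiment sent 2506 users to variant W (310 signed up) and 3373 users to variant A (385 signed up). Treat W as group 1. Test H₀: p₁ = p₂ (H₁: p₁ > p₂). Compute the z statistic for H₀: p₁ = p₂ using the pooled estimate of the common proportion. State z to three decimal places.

z = 1.123

p̂₁ = 310/2506 ≈ 0.12370, p̂₂ = 385/3373 ≈ 0.11414.
Pooled p̂ = (310+385)/(2506+3373) = 695/5879 = 0.11822.
SE = √(p̂(1−p̂)(1/n₁+1/n₂)) = √(0.11822·0.88178·0.000695514) = √(7.25018e-05) = 0.00851.
z = (0.12370 − 0.11414)/0.00851 = 0.00956/0.00851 = 1.123.
p-value = P(Z > 1.123) ≈ 0.1307.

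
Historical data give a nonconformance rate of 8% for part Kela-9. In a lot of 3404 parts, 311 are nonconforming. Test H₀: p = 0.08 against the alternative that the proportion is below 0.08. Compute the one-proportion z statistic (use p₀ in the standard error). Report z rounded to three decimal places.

p̂ = 311/3404 = 0.091363.
Under H₀, SE = √(0.08·0.92/3404) = √(2.16216e-05) = 0.004650.
z = (0.091363 − 0.08)/0.004650 = 0.011363/0.004650 = 2.444.
p-value = P(Z < 2.444) ≈ 0.9927.

z = 2.444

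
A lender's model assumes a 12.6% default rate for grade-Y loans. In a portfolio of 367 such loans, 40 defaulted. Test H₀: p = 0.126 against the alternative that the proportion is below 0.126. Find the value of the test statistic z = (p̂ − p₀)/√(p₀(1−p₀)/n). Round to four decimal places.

z = -0.9819

p̂ = 40/367 = 0.108992.
Under H₀, SE = √(0.126·0.874/367) = √(0.000300065) = 0.017322.
z = (0.108992 − 0.126)/0.017322 = -0.017008/0.017322 = -0.9819.
p-value = P(Z < -0.982) ≈ 0.1631.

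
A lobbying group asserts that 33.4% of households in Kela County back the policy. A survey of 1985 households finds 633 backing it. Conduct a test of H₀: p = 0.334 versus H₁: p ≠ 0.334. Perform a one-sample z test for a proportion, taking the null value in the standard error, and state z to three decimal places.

z = -1.427

p̂ = 633/1985 = 0.31889.
SE = √(p₀(1−p₀)/n) = √(0.22244/1985) = 0.01059.
z = (0.31889 − 0.334)/0.01059 = -0.01511/0.01059 = -1.427.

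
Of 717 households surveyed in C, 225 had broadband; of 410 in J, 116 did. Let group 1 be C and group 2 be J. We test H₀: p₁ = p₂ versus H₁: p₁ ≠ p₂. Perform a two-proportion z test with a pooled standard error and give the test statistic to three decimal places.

p̂₁ = 225/717 ≈ 0.31381, p̂₂ = 116/410 ≈ 0.28293.
Pooled p̂ = (225+116)/(717+410) = 341/1127 = 0.30257.
SE = √(0.211023 × 0.00383372) = 0.02844.
z = (0.31381 − 0.28293)/0.02844 = 0.03088/0.02844 = 1.086.
p-value = 2·P(Z > 1.086) ≈ 0.2776.

z = 1.086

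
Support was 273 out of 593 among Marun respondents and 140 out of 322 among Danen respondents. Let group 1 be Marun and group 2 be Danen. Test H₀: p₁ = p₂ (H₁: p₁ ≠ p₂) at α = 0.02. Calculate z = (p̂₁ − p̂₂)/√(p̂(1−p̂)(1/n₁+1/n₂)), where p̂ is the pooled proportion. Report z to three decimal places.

z = 0.743

p̂₁ = 273/593 ≈ 0.46037, p̂₂ = 140/322 ≈ 0.43478.
Pooled p̂ = (273+140)/(593+322) = 413/915 = 0.45137.
SE = √(0.247635 × 0.00479193) = 0.03445.
z = (0.46037 − 0.43478)/0.03445 = 0.02559/0.03445 = 0.743.
Two-sided p-value ≈ 2·Φ(−0.743) = 0.4576, so at α = 0.02 we fail to reject H₀.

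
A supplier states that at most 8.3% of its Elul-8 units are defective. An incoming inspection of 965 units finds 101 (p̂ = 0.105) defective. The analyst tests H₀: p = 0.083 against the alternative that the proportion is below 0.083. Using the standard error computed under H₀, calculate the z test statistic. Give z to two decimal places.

z = 2.44

p̂ = 101/965 = 0.1047.
Under H₀, SE = √(0.083·0.917/965) = √(7.88715e-05) = 0.0089.
z = (0.1047 − 0.083)/0.0089 = 0.0217/0.0089 = 2.44.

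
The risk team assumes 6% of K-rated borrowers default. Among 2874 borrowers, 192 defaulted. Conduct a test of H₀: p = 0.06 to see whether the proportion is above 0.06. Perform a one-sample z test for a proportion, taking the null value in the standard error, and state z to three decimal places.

z = 1.536

p̂ = 192/2874 = 0.066806.
Standard error under H₀: √(0.06×0.94/2874) = 0.004430.
z = (0.066806 − 0.06)/0.004430 = 0.006806/0.004430 = 1.536.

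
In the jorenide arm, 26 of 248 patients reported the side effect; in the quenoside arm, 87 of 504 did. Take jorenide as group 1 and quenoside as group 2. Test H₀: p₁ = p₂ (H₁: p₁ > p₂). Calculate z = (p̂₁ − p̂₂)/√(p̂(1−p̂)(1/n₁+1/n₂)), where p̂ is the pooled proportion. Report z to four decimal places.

z = -2.4455

p̂₁ = 26/248 ≈ 0.1048387, p̂₂ = 87/504 ≈ 0.1726190.
Pooled p̂ = (26+87)/(248+504) = 113/752 = 0.1502660.
SE = √(0.127686 × 0.00601639) = 0.0277166.
z = (0.1048387 − 0.1726190)/0.0277166 = -0.0677803/0.0277166 = -2.4455.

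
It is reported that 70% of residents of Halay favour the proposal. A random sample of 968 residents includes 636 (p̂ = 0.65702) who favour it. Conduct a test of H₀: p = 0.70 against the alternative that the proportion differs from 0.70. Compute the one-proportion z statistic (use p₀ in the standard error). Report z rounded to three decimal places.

p̂ = 636/968 ≈ 0.65702.
Standard error under H₀: √(0.7×0.3/968) = 0.01473.
z = (0.65702 − 0.7)/0.01473 = -0.04298/0.01473 = -2.918.

z = -2.918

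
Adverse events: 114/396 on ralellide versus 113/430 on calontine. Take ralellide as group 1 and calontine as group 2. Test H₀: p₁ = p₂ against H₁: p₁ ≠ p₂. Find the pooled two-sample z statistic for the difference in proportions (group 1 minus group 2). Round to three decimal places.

z = 0.807

p̂₁ = 114/396 = 0.28788, p̂₂ = 113/430 = 0.26279.
Pooled p̂ = (114+113)/(396+430) = 227/826 = 0.27482.
SE = √(0.199293 × 0.00485083) = 0.03109.
z = (0.28788 − 0.26279)/0.03109 = 0.02509/0.03109 = 0.807.
p-value = 2·P(Z > 0.807) ≈ 0.4197.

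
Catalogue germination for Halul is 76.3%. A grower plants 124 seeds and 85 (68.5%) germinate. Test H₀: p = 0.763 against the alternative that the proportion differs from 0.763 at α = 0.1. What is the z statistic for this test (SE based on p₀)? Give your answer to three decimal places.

p̂ = 85/124 = 0.68548.
Under H₀, SE = √(0.763·0.237/124) = √(0.00145831) = 0.03819.
z = (0.68548 − 0.763)/0.03819 = -0.07752/0.03819 = -2.030.
p-value = 2·P(Z > 2.030) ≈ 0.0424. With α = 0.1, reject H₀.

z = -2.030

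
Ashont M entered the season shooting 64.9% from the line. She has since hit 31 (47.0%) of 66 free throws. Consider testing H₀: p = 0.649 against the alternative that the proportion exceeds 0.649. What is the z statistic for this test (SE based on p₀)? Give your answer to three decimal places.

z = -3.052

p̂ = 31/66 = 0.46970.
Under H₀, SE = √(0.649·0.351/66) = √(0.0034515) = 0.05875.
z = (0.46970 − 0.649)/0.05875 = -0.17930/0.05875 = -3.052.
p-value = P(Z > -3.052) ≈ 0.9989.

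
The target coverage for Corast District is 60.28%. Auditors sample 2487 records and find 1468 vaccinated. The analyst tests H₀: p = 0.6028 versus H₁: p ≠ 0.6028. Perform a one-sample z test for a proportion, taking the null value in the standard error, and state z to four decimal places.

z = -1.2771

p̂ = 1468/2487 = 0.590269.
SE = √(p₀(1−p₀)/n) = √(0.23943/2487) = 0.009812.
z = (0.590269 − 0.6028)/0.009812 = -0.012531/0.009812 = -1.2771.
Two-sided p-value ≈ 2·Φ(−1.277) = 0.2016.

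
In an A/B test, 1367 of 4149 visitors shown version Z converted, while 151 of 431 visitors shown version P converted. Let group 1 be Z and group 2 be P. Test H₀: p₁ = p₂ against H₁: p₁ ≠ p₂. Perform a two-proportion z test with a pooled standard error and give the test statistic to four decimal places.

p̂₁ = 1367/4149 = 0.329477, p̂₂ = 151/431 = 0.350348.
Pooled p̂ = (1367+151)/(4149+431) = 1518/4580 = 0.331441.
SE = √(0.221588 × 0.00256121) = 0.023823.
z = (0.329477 − 0.350348)/0.023823 = -0.020871/0.023823 = -0.8761.

z = -0.8761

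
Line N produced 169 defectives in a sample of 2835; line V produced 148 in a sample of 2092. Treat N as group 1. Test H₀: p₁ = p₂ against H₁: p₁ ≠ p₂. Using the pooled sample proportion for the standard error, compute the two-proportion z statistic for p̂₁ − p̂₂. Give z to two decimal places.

z = -1.57

p̂₁ = 169/2835 ≈ 0.059612, p̂₂ = 148/2092 ≈ 0.070746.
Pooled p̂ = (169+148)/(2835+2092) = 317/4927 = 0.064339.
SE = √(0.0601998 × 0.000830745) = 0.007072.
z = (0.059612 − 0.070746)/0.007072 = -0.011134/0.007072 = -1.57.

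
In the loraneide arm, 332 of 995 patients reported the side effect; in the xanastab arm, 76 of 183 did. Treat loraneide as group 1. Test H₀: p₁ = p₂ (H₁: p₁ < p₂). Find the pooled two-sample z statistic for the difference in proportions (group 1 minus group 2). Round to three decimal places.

p̂₁ = 332/995 ≈ 0.33367, p̂₂ = 76/183 ≈ 0.41530.
Pooled p̂ = (332+76)/(995+183) = 408/1178 = 0.34635.
SE = √(p̂(1−p̂)(1/n₁+1/n₂)) = √(0.34635·0.65365·0.00646951) = √(0.00146464) = 0.03827.
z = (0.33367 − 0.41530)/0.03827 = -0.08163/0.03827 = -2.133.
p-value = P(Z < -2.133) ≈ 0.0165.

z = -2.133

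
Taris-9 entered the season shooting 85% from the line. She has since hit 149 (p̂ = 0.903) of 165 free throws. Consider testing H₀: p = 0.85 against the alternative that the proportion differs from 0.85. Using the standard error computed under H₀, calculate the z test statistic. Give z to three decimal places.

z = 1.908

p̂ = 149/165 ≈ 0.90303.
Standard error under H₀: √(0.85×0.15/165) = 0.02780.
z = (0.90303 − 0.85)/0.02780 = 0.05303/0.02780 = 1.908.
Two-sided p-value ≈ 2·Φ(−1.908) = 0.0564.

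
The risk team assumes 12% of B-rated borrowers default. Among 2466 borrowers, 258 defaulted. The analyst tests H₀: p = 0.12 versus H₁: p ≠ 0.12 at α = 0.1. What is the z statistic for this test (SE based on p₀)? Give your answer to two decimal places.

p̂ = 258/2466 = 0.10462.
Standard error under H₀: √(0.12×0.88/2466) = 0.00654.
z = (0.10462 − 0.12)/0.00654 = -0.01538/0.00654 = -2.35.
p-value = 2·P(Z > 2.350) ≈ 0.0188; since p < α = 0.1, reject H₀.

z = -2.35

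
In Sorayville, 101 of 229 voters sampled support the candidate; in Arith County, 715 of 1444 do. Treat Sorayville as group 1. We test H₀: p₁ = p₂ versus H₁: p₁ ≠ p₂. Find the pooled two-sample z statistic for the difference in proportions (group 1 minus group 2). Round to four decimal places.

p̂₁ = 101/229 ≈ 0.4410480, p̂₂ = 715/1444 ≈ 0.4951524.
Pooled p̂ = (101+715)/(229+1444) = 816/1673 = 0.4877466.
SE = √(p̂(1−p̂)(1/n₁+1/n₂)) = √(0.4877466·0.5122534·0.00505933) = √(0.00126407) = 0.0355538.
z = (0.4410480 − 0.4951524)/0.0355538 = -0.0541044/0.0355538 = -1.5218.
Two-sided p-value ≈ 2·Φ(−1.522) = 0.1281.

z = -1.5218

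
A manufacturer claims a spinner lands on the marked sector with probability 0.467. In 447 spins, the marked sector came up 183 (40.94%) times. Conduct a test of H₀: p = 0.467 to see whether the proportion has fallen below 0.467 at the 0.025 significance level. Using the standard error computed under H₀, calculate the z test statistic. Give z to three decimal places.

z = -2.441

p̂ = 183/447 = 0.40940.
SE = √(p₀(1−p₀)/n) = √(0.24891/447) = 0.02360.
z = (0.40940 − 0.467)/0.02360 = -0.05760/0.02360 = -2.441.
p-value = P(Z < -2.441) ≈ 0.0073, so at α = 0.025 we reject H₀.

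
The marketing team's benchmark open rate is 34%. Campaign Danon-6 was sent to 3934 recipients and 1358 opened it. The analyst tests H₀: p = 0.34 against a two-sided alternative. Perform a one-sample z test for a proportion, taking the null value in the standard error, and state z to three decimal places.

p̂ = 1358/3934 = 0.345196.
SE = √(p₀(1−p₀)/n) = √(0.2244/3934) = 0.007553.
z = (0.345196 − 0.34)/0.007553 = 0.005196/0.007553 = 0.688.

z = 0.688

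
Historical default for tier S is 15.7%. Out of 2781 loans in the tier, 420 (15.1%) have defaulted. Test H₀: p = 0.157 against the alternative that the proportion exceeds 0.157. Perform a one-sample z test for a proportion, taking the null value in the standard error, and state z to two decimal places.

z = -0.87

p̂ = 420/2781 ≈ 0.1510.
SE = √(p₀(1−p₀)/n) = √(0.13235/2781) = 0.0069.
z = (0.1510 − 0.157)/0.0069 = -0.0060/0.0069 = -0.87.
p-value = P(Z > -0.866) ≈ 0.8068.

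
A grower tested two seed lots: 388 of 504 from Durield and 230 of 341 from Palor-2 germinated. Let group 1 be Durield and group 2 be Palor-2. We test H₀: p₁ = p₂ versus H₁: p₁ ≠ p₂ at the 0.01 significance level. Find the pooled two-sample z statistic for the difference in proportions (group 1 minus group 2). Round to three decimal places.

z = 3.068

p̂₁ = 388/504 = 0.76984, p̂₂ = 230/341 = 0.67449.
Pooled p̂ = (388+230)/(504+341) = 618/845 = 0.73136.
SE = √(p̂(1−p̂)(1/n₁+1/n₂)) = √(0.73136·0.26864·0.00491668) = √(0.00096599) = 0.03108.
z = (0.76984 − 0.67449)/0.03108 = 0.09535/0.03108 = 3.068.
p-value = 2·P(Z > 3.068) ≈ 0.0022. With α = 0.01, reject H₀.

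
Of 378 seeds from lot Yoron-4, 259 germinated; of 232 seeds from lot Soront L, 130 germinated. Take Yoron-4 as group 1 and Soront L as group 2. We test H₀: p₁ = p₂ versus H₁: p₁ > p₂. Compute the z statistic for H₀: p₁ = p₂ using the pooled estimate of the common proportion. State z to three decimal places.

z = 3.114

p̂₁ = 259/378 ≈ 0.68519, p̂₂ = 130/232 ≈ 0.56034.
Pooled p̂ = (259+130)/(378+232) = 389/610 = 0.63770.
SE = √(0.231037 × 0.00695585) = 0.04009.
z = (0.68519 − 0.56034)/0.04009 = 0.12485/0.04009 = 3.114.
p-value = P(Z > 3.114) ≈ 0.0009.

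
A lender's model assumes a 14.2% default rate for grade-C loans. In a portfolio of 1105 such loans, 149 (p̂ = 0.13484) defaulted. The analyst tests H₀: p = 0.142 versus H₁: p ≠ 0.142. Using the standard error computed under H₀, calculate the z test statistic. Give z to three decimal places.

z = -0.682

p̂ = 149/1105 = 0.13484.
Under H₀, SE = √(0.142·0.858/1105) = √(0.000110259) = 0.01050.
z = (0.13484 − 0.142)/0.01050 = -0.00716/0.01050 = -0.682.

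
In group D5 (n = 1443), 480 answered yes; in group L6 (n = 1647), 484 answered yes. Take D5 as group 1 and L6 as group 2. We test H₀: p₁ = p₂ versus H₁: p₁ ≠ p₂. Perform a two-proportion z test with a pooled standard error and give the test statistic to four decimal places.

p̂₁ = 480/1443 = 0.3326403, p̂₂ = 484/1647 = 0.2938676.
Pooled p̂ = (480+484)/(1443+1647) = 964/3090 = 0.3119741.
SE = √(p̂(1−p̂)(1/n₁+1/n₂)) = √(0.3119741·0.6880259·0.00130017) = √(0.000279076) = 0.0167056.
z = (0.3326403 − 0.2938676)/0.0167056 = 0.0387727/0.0167056 = 2.3209.
p-value = 2·P(Z > 2.321) ≈ 0.0203.

z = 2.3209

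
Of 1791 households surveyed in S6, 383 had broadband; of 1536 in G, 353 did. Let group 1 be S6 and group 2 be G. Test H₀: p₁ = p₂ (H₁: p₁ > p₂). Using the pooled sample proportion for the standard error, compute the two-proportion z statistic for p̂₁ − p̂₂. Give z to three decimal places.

p̂₁ = 383/1791 ≈ 0.213847, p̂₂ = 353/1536 ≈ 0.229818.
Pooled p̂ = (383+353)/(1791+1536) = 736/3327 = 0.221220.
SE = √(0.172282 × 0.00120939) = 0.014435.
z = (0.213847 − 0.229818)/0.014435 = -0.015971/0.014435 = -1.106.

z = -1.106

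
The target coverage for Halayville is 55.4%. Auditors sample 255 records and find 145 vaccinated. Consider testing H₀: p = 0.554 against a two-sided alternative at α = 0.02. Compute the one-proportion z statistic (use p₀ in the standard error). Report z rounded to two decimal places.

p̂ = 145/255 = 0.5686.
SE = √(p₀(1−p₀)/n) = √(0.24708/255) = 0.0311.
z = (0.5686 − 0.554)/0.0311 = 0.0146/0.0311 = 0.47.
p-value = 2·P(Z > 0.470) ≈ 0.6384, so at α = 0.02 we fail to reject H₀.

z = 0.47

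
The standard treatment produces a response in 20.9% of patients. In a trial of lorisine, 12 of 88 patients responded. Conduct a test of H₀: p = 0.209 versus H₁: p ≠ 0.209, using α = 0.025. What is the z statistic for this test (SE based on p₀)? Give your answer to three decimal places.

z = -1.676

p̂ = 12/88 = 0.13636.
Standard error under H₀: √(0.209×0.791/88) = 0.04334.
z = (0.13636 − 0.209)/0.04334 = -0.07264/0.04334 = -1.676.
p-value = 2·P(Z > 1.676) ≈ 0.0938, so at α = 0.025 we fail to reject H₀.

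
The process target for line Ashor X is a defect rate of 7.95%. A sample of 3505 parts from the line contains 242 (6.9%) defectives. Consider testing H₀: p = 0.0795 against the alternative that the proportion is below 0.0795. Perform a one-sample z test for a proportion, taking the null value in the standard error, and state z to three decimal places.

p̂ = 242/3505 = 0.069044.
Under H₀, SE = √(0.0795·0.9205/3505) = √(2.08787e-05) = 0.004569.
z = (0.069044 − 0.0795)/0.004569 = -0.010456/0.004569 = -2.288.
p-value = P(Z < -2.288) ≈ 0.0111.

z = -2.288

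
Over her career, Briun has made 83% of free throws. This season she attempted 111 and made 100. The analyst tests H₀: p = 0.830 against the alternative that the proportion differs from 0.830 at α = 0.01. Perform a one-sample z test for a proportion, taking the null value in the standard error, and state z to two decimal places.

p̂ = 100/111 = 0.9009.
Under H₀, SE = √(0.83·0.17/111) = √(0.00127117) = 0.0357.
z = (0.9009 − 0.83)/0.0357 = 0.0709/0.0357 = 1.99.
p-value = 2·P(Z > 1.989) ≈ 0.0467; since p > α = 0.01, fail to reject H₀.

z = 1.99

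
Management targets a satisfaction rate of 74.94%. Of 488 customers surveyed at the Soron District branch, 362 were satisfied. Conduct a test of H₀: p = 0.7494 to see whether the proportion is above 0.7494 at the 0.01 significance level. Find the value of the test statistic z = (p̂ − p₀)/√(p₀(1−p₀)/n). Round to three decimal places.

p̂ = 362/488 = 0.74180.
SE = √(p₀(1−p₀)/n) = √(0.1878/488) = 0.01962.
z = (0.74180 − 0.7494)/0.01962 = -0.00760/0.01962 = -0.387.
p-value = P(Z > -0.387) ≈ 0.6507. With α = 0.01, fail to reject H₀.

z = -0.387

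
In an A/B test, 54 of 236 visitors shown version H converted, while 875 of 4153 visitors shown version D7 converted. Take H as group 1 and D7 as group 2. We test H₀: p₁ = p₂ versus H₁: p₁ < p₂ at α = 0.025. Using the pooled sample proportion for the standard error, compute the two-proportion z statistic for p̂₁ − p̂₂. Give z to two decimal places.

p̂₁ = 54/236 = 0.2288, p̂₂ = 875/4153 = 0.2107.
Pooled p̂ = (54+875)/(236+4153) = 929/4389 = 0.2117.
SE = √(p̂(1−p̂)(1/n₁+1/n₂)) = √(0.2117·0.7883·0.00447808) = √(0.000747227) = 0.0273.
z = (0.2288 − 0.2107)/0.0273 = 0.0181/0.0273 = 0.66.
p-value = P(Z < 0.663) ≈ 0.7463. With α = 0.025, fail to reject H₀.

z = 0.66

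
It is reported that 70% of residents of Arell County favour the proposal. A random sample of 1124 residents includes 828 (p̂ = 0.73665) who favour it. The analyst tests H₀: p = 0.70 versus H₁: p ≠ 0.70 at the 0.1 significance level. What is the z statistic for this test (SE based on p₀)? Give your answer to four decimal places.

p̂ = 828/1124 = 0.7366548.
Under H₀, SE = √(0.7·0.3/1124) = √(0.000186833) = 0.0136687.
z = (0.7366548 − 0.7)/0.0136687 = 0.0366548/0.0136687 = 2.6817.
Two-sided p-value ≈ 2·Φ(−2.682) = 0.0073; since p < α = 0.1, reject H₀.

z = 2.6817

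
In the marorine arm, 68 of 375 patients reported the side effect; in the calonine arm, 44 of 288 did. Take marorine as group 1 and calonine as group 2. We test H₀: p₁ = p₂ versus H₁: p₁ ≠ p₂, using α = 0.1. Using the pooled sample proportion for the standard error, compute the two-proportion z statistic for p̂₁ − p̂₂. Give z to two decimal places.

z = 0.97

p̂₁ = 68/375 ≈ 0.1813, p̂₂ = 44/288 ≈ 0.1528.
Pooled p̂ = (68+44)/(375+288) = 112/663 = 0.1689.
SE = √(0.140392 × 0.00613889) = 0.0294.
z = (0.1813 − 0.1528)/0.0294 = 0.0285/0.0294 = 0.97.
p-value = 2·P(Z > 0.973) ≈ 0.3307, so at α = 0.1 we fail to reject H₀.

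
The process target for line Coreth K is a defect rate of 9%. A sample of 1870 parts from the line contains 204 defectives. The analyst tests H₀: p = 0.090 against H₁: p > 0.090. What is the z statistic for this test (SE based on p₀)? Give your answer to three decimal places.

z = 2.885

p̂ = 204/1870 = 0.109091.
SE = √(p₀(1−p₀)/n) = √(0.0819/1870) = 0.006618.
z = (0.109091 − 0.09)/0.006618 = 0.019091/0.006618 = 2.885.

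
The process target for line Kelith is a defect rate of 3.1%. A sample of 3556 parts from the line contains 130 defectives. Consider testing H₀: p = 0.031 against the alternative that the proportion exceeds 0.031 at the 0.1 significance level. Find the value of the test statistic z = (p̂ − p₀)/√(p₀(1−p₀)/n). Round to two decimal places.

z = 1.91

p̂ = 130/3556 = 0.03656.
Standard error under H₀: √(0.031×0.969/3556) = 0.00291.
z = (0.03656 − 0.031)/0.00291 = 0.00556/0.00291 = 1.91.
p-value = P(Z > 1.912) ≈ 0.0279. With α = 0.1, reject H₀.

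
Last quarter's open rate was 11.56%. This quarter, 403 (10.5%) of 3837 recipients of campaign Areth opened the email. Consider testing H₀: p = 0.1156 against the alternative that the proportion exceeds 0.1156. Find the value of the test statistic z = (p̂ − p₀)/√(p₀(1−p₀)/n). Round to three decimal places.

p̂ = 403/3837 = 0.10503.
Under H₀, SE = √(0.1156·0.8844/3837) = √(2.66449e-05) = 0.00516.
z = (0.10503 − 0.1156)/0.00516 = -0.01057/0.00516 = -2.048.

z = -2.048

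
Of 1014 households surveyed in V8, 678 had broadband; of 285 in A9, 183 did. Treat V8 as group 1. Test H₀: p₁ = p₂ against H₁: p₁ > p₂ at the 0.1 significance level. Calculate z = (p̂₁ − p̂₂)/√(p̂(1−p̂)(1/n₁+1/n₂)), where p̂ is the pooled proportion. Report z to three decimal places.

z = 0.837

p̂₁ = 678/1014 ≈ 0.66864, p̂₂ = 183/285 ≈ 0.64211.
Pooled p̂ = (678+183)/(1014+285) = 861/1299 = 0.66282.
SE = √(p̂(1−p̂)(1/n₁+1/n₂)) = √(0.66282·0.33718·0.00449497) = √(0.00100458) = 0.03170.
z = (0.66864 − 0.64211)/0.03170 = 0.02653/0.03170 = 0.837.
p-value = P(Z > 0.837) ≈ 0.2013. With α = 0.1, fail to reject H₀.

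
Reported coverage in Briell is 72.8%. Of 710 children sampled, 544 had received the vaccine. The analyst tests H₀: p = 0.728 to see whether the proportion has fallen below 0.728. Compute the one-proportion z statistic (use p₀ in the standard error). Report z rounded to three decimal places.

z = 2.287

p̂ = 544/710 ≈ 0.76620.
SE = √(p₀(1−p₀)/n) = √(0.19802/710) = 0.01670.
z = (0.76620 − 0.728)/0.01670 = 0.03820/0.01670 = 2.287.
p-value = P(Z < 2.287) ≈ 0.9889.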